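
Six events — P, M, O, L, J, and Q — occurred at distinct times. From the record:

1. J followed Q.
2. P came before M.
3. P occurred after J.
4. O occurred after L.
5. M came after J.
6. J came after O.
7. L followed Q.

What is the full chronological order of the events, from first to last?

Q, L, O, J, P, M

The constraints fix every adjacent pair, so only one ordering works:
Q → L → O → J → P → M.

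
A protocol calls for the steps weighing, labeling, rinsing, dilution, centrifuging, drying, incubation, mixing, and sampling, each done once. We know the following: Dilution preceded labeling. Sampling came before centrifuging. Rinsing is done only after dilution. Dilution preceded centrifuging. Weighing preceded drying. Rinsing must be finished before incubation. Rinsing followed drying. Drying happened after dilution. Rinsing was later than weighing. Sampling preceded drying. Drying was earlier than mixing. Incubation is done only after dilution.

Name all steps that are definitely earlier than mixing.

Directly stated before mixing: drying.
Dilution reaches mixing via dilution → drying → mixing.
Sampling reaches mixing via sampling → drying → mixing.
Weighing reaches mixing via weighing → drying → mixing.

dilution, drying, sampling, weighing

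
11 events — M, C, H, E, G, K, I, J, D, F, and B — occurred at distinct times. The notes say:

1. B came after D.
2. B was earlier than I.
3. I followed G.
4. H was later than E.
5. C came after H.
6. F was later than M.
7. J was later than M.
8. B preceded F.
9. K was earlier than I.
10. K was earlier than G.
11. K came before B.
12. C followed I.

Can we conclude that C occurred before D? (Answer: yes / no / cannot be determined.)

no

Tracing the constraints gives D → B → I → C, so D must come before C.
That means C cannot be before D.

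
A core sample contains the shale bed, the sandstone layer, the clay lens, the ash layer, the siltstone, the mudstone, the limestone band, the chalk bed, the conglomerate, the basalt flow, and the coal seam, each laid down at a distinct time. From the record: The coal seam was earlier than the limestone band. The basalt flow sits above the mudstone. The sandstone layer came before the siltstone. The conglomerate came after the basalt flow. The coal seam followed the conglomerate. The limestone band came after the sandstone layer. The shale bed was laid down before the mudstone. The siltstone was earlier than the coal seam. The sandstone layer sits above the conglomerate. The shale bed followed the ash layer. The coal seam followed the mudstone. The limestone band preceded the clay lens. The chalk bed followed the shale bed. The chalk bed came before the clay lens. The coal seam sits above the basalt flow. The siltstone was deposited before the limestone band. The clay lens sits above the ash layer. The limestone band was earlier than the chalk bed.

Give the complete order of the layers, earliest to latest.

The constraints fix every adjacent pair, so only one ordering works:
the ash layer → the shale bed → the mudstone → the basalt flow → the conglomerate → the sandstone layer → the siltstone → the coal seam → the limestone band → the chalk bed → the clay lens.

the ash layer, the shale bed, the mudstone, the basalt flow, the conglomerate, the sandstone layer, the siltstone, the coal seam, the limestone band, the chalk bed, the clay lens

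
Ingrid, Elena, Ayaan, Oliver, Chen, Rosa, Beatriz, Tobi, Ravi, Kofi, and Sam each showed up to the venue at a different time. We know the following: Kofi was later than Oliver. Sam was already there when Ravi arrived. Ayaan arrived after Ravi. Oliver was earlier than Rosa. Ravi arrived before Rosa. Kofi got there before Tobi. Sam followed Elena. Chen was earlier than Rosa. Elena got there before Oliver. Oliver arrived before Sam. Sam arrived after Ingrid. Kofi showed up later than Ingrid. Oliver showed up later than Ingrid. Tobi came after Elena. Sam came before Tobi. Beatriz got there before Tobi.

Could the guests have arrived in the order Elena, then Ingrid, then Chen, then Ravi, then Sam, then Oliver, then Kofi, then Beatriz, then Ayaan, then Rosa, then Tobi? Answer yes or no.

The constraints require Sam before Ravi, but in the proposed sequence Ravi appears ahead of Sam. That one violation is enough.

no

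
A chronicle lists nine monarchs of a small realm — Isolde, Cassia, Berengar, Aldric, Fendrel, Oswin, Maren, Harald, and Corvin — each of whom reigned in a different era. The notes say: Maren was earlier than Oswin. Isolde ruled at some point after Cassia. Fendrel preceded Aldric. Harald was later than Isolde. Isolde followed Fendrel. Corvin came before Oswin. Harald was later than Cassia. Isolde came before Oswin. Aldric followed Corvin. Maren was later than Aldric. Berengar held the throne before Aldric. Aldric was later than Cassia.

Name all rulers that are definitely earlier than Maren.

Aldric, Berengar, Cassia, Corvin, Fendrel

Directly stated before Maren: Aldric.
Berengar reaches Maren via Berengar → Aldric → Maren.
Cassia reaches Maren via Cassia → Aldric → Maren.
Corvin reaches Maren via Corvin → Aldric → Maren.
Likewise Fendrel reaches Maren by chaining the stated constraints.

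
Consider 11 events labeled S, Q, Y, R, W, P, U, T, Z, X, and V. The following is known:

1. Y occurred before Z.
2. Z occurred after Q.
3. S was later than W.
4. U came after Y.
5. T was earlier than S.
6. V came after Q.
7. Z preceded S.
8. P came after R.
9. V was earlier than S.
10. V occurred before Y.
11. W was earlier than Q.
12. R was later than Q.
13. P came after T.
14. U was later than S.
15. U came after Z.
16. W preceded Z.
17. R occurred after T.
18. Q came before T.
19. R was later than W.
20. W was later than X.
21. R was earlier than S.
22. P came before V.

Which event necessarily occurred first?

X

X has a chain of constraints placing it before every other event, so X must be first.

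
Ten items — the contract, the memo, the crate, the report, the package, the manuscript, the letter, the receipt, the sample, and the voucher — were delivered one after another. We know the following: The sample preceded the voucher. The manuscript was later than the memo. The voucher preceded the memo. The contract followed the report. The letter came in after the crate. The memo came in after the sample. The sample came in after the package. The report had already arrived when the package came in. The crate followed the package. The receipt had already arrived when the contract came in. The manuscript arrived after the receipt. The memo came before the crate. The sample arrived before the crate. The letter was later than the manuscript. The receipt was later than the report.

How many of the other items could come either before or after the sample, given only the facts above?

Forced before the sample: the package and the report; forced after the sample: the crate, the letter, the manuscript, the memo, and the voucher.
That leaves the contract and the receipt with no forced order relative to the sample — 2.

2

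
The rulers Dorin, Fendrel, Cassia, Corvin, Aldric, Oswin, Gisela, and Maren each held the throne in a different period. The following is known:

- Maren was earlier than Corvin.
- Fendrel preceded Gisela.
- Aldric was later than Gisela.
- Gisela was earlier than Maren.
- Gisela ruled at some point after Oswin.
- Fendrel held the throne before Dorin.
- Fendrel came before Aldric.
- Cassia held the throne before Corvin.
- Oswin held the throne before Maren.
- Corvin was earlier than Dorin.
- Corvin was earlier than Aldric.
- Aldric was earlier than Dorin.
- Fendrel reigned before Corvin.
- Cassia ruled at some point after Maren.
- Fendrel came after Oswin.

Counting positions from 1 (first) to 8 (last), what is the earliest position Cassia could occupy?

Fendrel, Gisela, Maren, and Oswin must all come before Cassia — 4 forced predecessors.
Nothing else is forced ahead of Cassia, so their earliest slot is position 4 + 1 = 5.

5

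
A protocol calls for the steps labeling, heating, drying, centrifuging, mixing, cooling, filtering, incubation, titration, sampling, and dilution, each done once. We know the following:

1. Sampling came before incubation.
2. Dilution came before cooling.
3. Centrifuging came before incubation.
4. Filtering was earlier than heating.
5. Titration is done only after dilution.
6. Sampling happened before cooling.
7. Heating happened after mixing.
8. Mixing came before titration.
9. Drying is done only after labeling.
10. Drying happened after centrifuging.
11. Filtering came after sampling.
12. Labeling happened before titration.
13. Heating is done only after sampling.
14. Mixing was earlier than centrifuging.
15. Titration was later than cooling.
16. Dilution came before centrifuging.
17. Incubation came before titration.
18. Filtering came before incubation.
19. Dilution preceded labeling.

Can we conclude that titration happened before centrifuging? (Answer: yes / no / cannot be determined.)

no

Tracing the constraints gives centrifuging → incubation → titration, so centrifuging must come before titration.
That means titration cannot be before centrifuging.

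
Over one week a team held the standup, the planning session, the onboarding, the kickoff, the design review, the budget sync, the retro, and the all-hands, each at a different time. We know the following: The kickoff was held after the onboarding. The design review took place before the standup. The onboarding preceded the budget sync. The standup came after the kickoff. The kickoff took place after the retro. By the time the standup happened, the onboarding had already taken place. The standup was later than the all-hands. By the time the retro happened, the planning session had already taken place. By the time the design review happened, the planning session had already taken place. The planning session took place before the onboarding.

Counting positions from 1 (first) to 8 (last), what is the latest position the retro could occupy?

6

The retro must come before the kickoff and the standup — 2 meetings forced after it.
Everything else can be placed before the retro in some valid order, so the retro can sit as late as position 8 − 2 = 6.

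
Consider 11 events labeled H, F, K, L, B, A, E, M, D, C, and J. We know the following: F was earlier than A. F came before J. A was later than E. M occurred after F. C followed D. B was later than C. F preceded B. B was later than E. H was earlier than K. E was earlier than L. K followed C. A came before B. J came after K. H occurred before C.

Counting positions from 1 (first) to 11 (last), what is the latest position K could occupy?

10

K must come before J — 1 event forced after it.
Everything else can be placed before K in some valid order, so K can sit as late as position 11 − 1 = 10.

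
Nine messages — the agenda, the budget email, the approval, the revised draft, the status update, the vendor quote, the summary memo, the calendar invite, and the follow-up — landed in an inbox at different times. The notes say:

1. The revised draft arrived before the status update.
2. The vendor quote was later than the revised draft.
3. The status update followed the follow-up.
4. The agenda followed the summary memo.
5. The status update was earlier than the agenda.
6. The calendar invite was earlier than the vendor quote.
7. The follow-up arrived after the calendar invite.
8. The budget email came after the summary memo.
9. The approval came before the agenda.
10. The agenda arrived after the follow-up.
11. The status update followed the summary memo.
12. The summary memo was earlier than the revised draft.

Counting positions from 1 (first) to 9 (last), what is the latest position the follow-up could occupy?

The follow-up must come before the agenda and the status update — 2 messages forced after it.
Everything else can be placed before the follow-up in some valid order, so the follow-up can sit as late as position 9 − 2 = 7.

7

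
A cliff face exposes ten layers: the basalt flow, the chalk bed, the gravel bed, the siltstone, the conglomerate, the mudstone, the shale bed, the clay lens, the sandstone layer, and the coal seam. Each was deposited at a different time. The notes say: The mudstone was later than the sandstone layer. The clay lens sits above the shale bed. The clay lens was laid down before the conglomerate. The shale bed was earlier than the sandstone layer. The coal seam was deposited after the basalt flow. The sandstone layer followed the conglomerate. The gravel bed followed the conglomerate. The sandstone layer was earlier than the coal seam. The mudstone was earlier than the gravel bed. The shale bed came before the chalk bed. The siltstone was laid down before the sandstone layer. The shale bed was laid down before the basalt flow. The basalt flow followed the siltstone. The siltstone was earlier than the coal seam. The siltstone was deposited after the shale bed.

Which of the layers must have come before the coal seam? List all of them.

Directly stated before the coal seam: the basalt flow, the sandstone layer, and the siltstone.
The clay lens reaches the coal seam via the clay lens → the conglomerate → the sandstone layer → the coal seam.
The conglomerate reaches the coal seam via the conglomerate → the sandstone layer → the coal seam.
The shale bed reaches the coal seam via the shale bed → the siltstone → the coal seam.
No chain forces the mudstone (or any of the others) ahead of the coal seam.

the basalt flow, the clay lens, the conglomerate, the sandstone layer, the shale bed, the siltstone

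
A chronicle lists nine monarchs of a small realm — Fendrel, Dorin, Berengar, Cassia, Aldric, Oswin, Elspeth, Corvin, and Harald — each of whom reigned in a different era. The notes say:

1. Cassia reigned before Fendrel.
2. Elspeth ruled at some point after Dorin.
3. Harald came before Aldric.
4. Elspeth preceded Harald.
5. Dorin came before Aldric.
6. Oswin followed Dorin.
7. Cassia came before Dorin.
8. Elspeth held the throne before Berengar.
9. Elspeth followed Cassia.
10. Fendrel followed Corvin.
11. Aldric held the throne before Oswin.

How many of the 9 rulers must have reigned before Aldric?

4

Directly stated before Aldric: Dorin and Harald.
Cassia reaches Aldric via Cassia → Dorin → Aldric.
Elspeth reaches Aldric via Elspeth → Harald → Aldric.
That's Cassia, Dorin, Elspeth, and Harald — 4 in all.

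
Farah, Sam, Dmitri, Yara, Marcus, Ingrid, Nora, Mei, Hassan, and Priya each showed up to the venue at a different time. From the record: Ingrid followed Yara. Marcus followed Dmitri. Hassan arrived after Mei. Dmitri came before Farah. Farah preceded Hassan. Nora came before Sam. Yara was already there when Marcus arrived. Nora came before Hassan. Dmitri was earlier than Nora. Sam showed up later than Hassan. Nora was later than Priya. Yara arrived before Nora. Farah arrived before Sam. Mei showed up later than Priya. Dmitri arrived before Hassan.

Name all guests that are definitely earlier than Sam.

Dmitri, Farah, Hassan, Mei, Nora, Priya, Yara

Directly stated before Sam: Farah, Hassan, and Nora.
Dmitri reaches Sam via Dmitri → Hassan → Sam.
Mei reaches Sam via Mei → Hassan → Sam.
Priya reaches Sam via Priya → Nora → Sam.
Likewise Yara reaches Sam by chaining the stated constraints.
No chain forces Marcus (or any of the others) ahead of Sam.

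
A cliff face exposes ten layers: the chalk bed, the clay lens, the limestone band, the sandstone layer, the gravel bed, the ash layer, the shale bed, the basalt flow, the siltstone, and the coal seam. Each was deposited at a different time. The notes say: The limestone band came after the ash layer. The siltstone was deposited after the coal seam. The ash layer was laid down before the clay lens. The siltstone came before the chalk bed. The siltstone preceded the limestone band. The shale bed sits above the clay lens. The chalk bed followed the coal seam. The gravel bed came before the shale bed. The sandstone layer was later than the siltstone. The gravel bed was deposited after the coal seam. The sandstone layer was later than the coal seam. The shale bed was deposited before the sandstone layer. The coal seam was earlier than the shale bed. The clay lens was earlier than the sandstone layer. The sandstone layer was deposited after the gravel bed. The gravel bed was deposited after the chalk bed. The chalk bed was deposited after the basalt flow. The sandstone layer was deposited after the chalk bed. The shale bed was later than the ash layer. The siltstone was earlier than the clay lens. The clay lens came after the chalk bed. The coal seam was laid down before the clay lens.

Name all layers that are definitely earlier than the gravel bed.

Directly stated before the gravel bed: the chalk bed and the coal seam.
The basalt flow reaches the gravel bed via the basalt flow → the chalk bed → the gravel bed.
The siltstone reaches the gravel bed via the siltstone → the chalk bed → the gravel bed.
No chain forces the shale bed (or any of the others) ahead of the gravel bed.

the basalt flow, the chalk bed, the coal seam, the siltstone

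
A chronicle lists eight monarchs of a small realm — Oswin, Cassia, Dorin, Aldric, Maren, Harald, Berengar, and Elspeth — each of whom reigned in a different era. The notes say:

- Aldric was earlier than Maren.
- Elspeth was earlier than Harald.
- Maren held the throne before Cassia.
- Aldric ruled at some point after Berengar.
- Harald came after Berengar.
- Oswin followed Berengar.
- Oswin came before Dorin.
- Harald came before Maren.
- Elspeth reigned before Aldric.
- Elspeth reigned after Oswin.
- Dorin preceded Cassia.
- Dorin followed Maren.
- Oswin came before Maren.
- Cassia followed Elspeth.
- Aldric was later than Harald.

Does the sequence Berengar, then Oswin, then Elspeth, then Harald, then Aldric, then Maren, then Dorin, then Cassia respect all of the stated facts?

Check each stated constraint against the proposed order — e.g. Elspeth is ahead of Cassia; Oswin is ahead of Dorin. Every pair is in the required order; nothing is violated.

yes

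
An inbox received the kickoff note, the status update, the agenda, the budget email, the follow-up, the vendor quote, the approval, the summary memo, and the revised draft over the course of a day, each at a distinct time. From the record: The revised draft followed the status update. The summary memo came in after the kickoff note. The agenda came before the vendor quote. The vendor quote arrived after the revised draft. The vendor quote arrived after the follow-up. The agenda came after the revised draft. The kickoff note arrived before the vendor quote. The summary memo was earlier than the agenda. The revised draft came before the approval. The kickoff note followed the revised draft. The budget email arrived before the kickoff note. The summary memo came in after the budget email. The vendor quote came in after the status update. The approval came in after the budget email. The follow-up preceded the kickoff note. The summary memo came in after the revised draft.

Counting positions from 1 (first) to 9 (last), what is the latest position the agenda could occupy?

The agenda must come before the vendor quote — 1 message forced after it.
Everything else can be placed before the agenda in some valid order, so the agenda can sit as late as position 9 − 1 = 8.

8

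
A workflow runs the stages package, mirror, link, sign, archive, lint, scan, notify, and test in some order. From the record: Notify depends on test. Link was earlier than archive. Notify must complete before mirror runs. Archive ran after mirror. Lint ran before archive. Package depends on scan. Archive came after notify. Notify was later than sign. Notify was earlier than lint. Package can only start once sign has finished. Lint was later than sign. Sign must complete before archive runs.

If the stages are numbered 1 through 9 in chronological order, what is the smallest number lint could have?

4

Notify, sign, and test must all come before lint — 3 forced predecessors.
Nothing else is forced ahead of lint, so its earliest slot is position 3 + 1 = 4.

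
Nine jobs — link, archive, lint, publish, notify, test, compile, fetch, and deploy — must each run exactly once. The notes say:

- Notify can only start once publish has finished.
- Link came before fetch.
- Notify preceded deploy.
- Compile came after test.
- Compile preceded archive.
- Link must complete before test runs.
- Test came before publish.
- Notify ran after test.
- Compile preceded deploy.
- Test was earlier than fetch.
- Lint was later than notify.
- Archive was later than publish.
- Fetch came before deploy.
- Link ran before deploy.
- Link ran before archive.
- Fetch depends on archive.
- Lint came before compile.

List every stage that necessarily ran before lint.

Directly stated before lint: notify.
Link reaches lint via link → test → notify → lint.
Publish reaches lint via publish → notify → lint.
Test reaches lint via test → notify → lint.

link, notify, publish, test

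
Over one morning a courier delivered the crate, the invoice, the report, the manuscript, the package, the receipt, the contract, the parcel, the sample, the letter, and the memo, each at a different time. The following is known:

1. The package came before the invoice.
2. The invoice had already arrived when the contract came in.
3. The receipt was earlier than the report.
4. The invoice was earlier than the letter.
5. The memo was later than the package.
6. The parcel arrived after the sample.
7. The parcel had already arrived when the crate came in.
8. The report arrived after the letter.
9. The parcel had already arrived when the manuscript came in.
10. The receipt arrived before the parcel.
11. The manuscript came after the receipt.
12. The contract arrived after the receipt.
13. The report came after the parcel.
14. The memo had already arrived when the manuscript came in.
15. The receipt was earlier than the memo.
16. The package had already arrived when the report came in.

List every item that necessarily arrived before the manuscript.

Directly stated before the manuscript: the memo, the parcel, and the receipt.
The package reaches the manuscript via the package → the memo → the manuscript.
The sample reaches the manuscript via the sample → the parcel → the manuscript.

the memo, the package, the parcel, the receipt, the sample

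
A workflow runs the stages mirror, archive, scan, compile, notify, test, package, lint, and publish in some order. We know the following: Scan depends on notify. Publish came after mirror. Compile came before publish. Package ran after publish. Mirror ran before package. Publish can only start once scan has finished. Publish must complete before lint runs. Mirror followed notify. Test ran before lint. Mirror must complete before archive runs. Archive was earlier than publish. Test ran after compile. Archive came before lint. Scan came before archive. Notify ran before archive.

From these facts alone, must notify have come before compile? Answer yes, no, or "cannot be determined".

cannot be determined

No chain of stated constraints runs from notify to compile, and none runs from compile to notify either.
So the relative order of notify and compile is not fixed by the given facts.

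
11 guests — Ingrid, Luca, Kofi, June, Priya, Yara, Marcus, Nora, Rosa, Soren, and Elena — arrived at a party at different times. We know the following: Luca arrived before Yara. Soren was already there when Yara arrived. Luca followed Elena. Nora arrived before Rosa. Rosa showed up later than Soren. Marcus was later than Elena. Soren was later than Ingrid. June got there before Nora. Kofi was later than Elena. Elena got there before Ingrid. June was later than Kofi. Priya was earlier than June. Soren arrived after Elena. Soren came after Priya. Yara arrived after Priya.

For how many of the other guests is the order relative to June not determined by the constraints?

5

Forced before June: Elena, Kofi, and Priya; forced after June: Nora and Rosa.
That leaves Ingrid, Luca, Marcus, Soren, and Yara with no forced order relative to June — 5.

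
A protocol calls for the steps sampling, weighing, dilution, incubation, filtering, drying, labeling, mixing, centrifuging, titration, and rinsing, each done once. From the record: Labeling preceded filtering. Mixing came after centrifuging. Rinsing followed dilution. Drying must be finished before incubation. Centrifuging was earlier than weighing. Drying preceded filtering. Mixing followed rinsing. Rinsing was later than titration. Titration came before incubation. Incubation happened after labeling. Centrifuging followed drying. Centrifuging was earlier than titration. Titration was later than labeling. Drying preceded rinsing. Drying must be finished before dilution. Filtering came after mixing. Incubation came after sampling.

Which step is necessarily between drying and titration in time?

centrifuging

Tracing the constraints gives drying → centrifuging → titration, so centrifuging sits after drying and before titration.
No other step is forced both after drying and before titration.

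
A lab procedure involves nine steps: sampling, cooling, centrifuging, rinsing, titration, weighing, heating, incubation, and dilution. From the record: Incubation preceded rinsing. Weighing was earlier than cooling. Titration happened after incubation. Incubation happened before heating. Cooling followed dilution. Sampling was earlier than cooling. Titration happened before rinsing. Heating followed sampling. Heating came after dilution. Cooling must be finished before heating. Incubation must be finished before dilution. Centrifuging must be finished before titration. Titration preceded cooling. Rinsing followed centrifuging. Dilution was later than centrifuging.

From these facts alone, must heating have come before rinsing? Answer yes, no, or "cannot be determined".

cannot be determined

No chain of stated constraints runs from heating to rinsing, and none runs from rinsing to heating either.
So the relative order of heating and rinsing is not fixed by the given facts.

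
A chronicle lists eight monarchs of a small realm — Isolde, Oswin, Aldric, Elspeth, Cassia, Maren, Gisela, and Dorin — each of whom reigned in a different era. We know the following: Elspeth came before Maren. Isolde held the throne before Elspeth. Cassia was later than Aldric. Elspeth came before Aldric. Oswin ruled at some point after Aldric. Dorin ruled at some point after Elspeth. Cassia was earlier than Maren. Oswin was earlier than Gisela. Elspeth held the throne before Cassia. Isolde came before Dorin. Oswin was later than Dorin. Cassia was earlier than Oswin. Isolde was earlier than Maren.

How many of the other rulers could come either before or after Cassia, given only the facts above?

1

Forced before Cassia: Aldric, Elspeth, and Isolde; forced after Cassia: Gisela, Maren, and Oswin.
That leaves Dorin with no forced order relative to Cassia — 1.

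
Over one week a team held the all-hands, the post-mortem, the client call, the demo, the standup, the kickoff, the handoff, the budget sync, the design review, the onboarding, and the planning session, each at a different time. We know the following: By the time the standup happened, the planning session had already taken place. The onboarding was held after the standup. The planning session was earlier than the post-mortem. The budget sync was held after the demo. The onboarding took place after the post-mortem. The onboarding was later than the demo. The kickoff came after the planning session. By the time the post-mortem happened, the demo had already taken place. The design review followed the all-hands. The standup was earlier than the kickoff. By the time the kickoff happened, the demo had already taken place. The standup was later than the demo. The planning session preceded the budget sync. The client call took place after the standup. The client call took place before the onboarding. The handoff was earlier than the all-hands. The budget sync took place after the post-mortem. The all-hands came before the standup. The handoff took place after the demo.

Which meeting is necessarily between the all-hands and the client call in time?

Tracing the constraints gives the all-hands → the standup → the client call, so the standup sits after the all-hands and before the client call.
No other meeting is forced both after the all-hands and before the client call.

the standup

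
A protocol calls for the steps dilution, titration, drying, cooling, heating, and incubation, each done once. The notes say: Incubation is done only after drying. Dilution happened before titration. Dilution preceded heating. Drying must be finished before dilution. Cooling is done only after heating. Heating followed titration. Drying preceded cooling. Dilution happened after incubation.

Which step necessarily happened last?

cooling

Every other step has a chain of constraints placing it before cooling, so cooling is last.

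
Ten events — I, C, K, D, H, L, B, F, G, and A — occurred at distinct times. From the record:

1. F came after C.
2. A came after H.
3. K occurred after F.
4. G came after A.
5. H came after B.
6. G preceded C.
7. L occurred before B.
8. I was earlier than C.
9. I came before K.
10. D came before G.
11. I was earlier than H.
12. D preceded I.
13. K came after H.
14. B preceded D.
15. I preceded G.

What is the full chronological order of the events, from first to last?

The constraints fix every adjacent pair, so only one ordering works:
L → B → D → I → H → A → G → C → F → K.

L, B, D, I, H, A, G, C, F, K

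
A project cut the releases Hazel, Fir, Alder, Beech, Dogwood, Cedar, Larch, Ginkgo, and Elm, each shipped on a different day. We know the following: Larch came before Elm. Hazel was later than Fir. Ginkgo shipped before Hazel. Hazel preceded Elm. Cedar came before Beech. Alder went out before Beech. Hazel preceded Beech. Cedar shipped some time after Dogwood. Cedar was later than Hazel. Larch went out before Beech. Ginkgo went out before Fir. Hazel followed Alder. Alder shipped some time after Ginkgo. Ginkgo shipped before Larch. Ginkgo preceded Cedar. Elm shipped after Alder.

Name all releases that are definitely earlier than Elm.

Alder, Fir, Ginkgo, Hazel, Larch

Directly stated before Elm: Alder, Hazel, and Larch.
Fir reaches Elm via Fir → Hazel → Elm.
Ginkgo reaches Elm via Ginkgo → Hazel → Elm.
No chain forces Dogwood (or any of the others) ahead of Elm.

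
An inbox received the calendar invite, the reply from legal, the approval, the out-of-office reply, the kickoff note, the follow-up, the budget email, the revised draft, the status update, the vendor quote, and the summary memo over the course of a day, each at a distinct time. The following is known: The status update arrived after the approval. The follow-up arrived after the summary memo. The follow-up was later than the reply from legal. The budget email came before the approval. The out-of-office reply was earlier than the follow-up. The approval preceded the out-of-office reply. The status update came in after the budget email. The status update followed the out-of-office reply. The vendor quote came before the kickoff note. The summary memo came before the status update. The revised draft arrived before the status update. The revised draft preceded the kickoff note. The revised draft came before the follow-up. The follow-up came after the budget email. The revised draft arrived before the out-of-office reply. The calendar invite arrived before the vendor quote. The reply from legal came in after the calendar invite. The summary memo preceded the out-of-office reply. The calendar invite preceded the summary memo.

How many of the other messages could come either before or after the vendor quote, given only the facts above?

8

Forced before the vendor quote: the calendar invite; forced after the vendor quote: the kickoff note.
That leaves the approval, the budget email, the follow-up, the out-of-office reply, the reply from legal, the revised draft, the status update, and the summary memo with no forced order relative to the vendor quote — 8.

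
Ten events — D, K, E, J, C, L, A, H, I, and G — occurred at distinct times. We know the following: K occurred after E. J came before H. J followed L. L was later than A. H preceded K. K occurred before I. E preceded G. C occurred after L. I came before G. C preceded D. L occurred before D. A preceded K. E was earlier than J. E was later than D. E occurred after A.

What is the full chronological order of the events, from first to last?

A, L, C, D, E, J, H, K, I, G

The constraints fix every adjacent pair, so only one ordering works:
A → L → C → D → E → J → H → K → I → G.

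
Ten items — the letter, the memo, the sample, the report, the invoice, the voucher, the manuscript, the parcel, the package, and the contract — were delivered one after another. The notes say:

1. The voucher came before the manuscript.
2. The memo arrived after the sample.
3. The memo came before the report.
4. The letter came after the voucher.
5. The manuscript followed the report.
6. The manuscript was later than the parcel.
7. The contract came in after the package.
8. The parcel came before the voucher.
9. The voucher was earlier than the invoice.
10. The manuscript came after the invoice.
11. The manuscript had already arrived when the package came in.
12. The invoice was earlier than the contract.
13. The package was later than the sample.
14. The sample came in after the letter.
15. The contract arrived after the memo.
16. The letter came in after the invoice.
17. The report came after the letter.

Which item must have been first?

the parcel

The parcel has a chain of constraints placing it before every other item, so the parcel must be first.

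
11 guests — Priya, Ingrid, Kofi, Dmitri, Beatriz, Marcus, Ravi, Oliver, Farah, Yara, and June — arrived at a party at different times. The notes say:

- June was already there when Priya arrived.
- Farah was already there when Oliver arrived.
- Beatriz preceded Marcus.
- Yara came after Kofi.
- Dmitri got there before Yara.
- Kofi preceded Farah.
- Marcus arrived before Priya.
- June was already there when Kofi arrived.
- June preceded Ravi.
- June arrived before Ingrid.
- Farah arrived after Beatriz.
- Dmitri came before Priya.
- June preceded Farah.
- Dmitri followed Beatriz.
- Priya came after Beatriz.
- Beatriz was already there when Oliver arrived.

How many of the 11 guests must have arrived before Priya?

Directly stated before Priya: Beatriz, Dmitri, June, and Marcus.
No chain forces Farah (or any of the others) ahead of Priya.
That's Beatriz, Dmitri, June, and Marcus — 4 in all.

4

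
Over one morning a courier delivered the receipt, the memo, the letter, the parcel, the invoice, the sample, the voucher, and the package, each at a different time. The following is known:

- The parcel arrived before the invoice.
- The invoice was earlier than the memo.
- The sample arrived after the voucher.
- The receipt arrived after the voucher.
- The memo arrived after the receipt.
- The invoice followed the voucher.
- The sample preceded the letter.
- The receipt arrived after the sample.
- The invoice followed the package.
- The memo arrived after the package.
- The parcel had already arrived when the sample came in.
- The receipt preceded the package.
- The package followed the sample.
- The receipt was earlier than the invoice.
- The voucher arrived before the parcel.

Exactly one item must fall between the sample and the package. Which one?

Tracing the constraints gives the sample → the receipt → the package, so the receipt sits after the sample and before the package.
No other item is forced both after the sample and before the package.

the receipt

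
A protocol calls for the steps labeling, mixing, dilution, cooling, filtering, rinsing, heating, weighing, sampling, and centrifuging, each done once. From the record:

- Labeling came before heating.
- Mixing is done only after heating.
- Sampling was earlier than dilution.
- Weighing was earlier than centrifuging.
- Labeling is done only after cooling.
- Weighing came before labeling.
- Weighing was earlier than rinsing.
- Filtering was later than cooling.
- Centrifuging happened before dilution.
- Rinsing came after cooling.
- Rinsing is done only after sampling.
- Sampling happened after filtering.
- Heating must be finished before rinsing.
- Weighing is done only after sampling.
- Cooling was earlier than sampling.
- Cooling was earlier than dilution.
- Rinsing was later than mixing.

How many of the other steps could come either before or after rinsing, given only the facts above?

2

Forced before rinsing: cooling, filtering, heating, labeling, mixing, sampling, and weighing.
That leaves centrifuging and dilution with no forced order relative to rinsing — 2.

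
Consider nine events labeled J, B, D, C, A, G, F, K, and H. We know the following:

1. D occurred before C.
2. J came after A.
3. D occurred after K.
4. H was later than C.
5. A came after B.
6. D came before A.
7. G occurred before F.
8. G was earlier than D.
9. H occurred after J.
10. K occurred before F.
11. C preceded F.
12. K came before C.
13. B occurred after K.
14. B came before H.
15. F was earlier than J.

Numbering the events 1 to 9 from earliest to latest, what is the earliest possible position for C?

4

D, G, and K must all come before C — 3 forced predecessors.
Nothing else is forced ahead of C, so its earliest slot is position 3 + 1 = 4.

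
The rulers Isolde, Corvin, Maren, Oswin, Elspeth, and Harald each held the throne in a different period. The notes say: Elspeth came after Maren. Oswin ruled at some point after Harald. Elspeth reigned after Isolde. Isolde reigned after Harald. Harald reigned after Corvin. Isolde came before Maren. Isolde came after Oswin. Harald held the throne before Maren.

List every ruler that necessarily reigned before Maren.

Directly stated before Maren: Harald and Isolde.
Corvin reaches Maren via Corvin → Harald → Maren.
Oswin reaches Maren via Oswin → Isolde → Maren.
No chain forces Elspeth ahead of Maren.

Corvin, Harald, Isolde, Oswin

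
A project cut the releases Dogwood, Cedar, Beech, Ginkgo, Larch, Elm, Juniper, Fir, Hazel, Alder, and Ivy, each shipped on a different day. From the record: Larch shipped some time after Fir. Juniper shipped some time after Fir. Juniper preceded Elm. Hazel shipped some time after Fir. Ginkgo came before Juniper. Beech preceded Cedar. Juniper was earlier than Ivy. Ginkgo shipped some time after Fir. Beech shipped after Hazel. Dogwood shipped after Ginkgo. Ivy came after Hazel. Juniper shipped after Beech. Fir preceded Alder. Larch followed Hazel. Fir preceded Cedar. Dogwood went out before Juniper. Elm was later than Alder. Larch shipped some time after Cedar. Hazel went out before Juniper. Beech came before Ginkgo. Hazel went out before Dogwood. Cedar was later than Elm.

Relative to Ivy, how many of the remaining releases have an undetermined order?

Forced before Ivy: Beech, Dogwood, Fir, Ginkgo, Hazel, and Juniper.
That leaves Alder, Cedar, Elm, and Larch with no forced order relative to Ivy — 4.

4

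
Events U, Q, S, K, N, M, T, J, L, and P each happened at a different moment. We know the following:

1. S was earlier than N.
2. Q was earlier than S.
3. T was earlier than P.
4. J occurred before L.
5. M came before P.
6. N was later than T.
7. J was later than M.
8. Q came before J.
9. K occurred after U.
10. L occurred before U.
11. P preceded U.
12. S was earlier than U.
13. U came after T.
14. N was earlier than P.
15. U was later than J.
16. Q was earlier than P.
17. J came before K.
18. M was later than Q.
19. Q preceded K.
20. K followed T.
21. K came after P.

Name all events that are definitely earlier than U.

Directly stated before U: J, L, P, S, and T.
M reaches U via M → P → U.
N reaches U via N → P → U.
Q reaches U via Q → P → U.

J, L, M, N, P, Q, S, T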